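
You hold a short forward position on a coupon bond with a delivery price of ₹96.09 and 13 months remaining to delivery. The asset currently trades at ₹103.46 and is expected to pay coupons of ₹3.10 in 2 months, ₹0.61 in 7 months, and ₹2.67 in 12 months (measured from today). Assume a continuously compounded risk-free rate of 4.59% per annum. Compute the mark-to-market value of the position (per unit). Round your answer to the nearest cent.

PV(remaining coupons) I = 3.10·e^(−0.0459·2/12) + 0.61·e^(−0.0459·7/12) + 2.67·e^(−0.0459·12/12) = 6.2205
Current forward F = (S − I)·e^(rT) = (103.46 − 6.2205)·e^(0.0459·13/12) = 97.2395 × 1.050982 = 102.1970
Value (long) = (F − K)·e^(−rT) = (102.1970 − 96.09) × 0.951491 = 5.8108
Short position value = −(long value) = -₹5.81

-₹5.81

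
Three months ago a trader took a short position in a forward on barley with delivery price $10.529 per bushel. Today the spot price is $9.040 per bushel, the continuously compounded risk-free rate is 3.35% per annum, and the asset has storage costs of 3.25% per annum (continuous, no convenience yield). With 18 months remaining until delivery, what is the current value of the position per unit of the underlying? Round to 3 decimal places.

Current fair forward for the remaining 18 months: F = S·e^((r + u)·T), (r + u) = 0.0335 + 0.0325 = 0.0660
F = 9.040 · e^(0.0660 × 18/12) = 9.040 × 1.104066 = 9.9808
Value of long forward = (F − K)·e^(−rT) = (9.9808 − 10.529) · e^(−0.0335·18/12)
= -0.5482 × 0.950992 = -0.521
Short position value = −(long value) = $0.521

$0.521 per bushel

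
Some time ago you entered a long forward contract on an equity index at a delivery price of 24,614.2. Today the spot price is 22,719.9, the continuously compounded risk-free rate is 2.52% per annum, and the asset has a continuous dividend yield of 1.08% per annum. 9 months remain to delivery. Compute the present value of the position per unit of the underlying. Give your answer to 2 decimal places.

-1616.75

Current fair forward for the remaining 9 months: F = S·e^((r − q)·T), (r − q) = 0.0252 − 0.0108 = 0.0144
F = 22719.9 · e^(0.0144 × 9/12) = 22719.9 × 1.01085853 = 22966.6047
Value of long forward = (F − K)·e^(−rT) = (22966.6047 − 24614.2) · e^(−0.0252·9/12)
= -1647.5953 × 0.98127749 = -1616.75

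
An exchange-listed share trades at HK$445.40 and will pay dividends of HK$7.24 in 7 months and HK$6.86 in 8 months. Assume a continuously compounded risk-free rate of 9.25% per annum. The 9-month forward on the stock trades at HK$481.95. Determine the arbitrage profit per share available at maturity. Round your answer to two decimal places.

HK$18.82 per share

PV(dividends) I = 7.24·e^(−0.0925·7/12) + 6.86·e^(−0.0925·8/12) = 13.3094
Fair forward F* = (S − I)·e^(rT) = (445.40 − 13.3094)·e^0.069375 = 432.0906 × 1.071838 = 463.1311
Market HK$481.95 > fair 463.1311: forward overpriced → cash-and-carry (borrow at r, buy the stock and collect the dividends, short the forward).
Profit at T = |F_mkt − F*| = |481.95 − 463.1311| = HK$18.82 per share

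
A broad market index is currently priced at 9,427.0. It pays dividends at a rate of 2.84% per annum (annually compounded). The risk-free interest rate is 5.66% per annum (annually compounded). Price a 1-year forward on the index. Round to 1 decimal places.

F = S · (1+r)^T / (1+q)^T
= 9427.0 × 1.056600 / 1.028400 = 9427.0 × 1.027421
F = 9,685.5

9,685.5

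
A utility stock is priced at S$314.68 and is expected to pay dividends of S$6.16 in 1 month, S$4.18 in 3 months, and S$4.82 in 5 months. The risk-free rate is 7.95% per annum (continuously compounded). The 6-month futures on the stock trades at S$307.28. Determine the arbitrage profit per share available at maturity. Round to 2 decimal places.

S$4.68 per share

PV(dividends) I = 6.16·e^(−0.0795·1/12) + 4.18·e^(−0.0795·3/12) + 4.82·e^(−0.0795·5/12) = 14.8800
Fair futures F* = (S − I)·e^(rT) = (314.68 − 14.8800)·e^0.039750 = 299.8000 × 1.040551 = 311.9572
Market S$307.28 < fair 311.9572: forward underpriced → reverse cash-and-carry (short the stock, invest proceeds at r, pay the dividends, go long the forward).
Profit at T = |F_mkt − F*| = |307.28 − 311.9572| = S$4.68 per share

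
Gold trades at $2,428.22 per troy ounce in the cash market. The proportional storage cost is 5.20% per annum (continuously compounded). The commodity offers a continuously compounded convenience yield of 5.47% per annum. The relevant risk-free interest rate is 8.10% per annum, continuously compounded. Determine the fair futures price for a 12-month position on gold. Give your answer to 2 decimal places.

$2,625.99 per troy ounce

Net carry = r + u − y = 0.0810 + 0.0520 − 0.0547 = 0.0783
F = S·e^((r+u−y)T) = 2428.22 · e^(0.0783 × 12/12) = 2428.22 · e^0.07830000
= 2428.22 × 1.08144704 = $2,625.99 per troy ounce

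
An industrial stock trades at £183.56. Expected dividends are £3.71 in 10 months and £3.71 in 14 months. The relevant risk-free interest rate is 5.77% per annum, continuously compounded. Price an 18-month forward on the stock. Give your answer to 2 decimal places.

£192.52

PV(dividends) I = 3.71·e^(−0.0577·10/12) + 3.71·e^(−0.0577·14/12)
I = 3.5358 + 3.4685 = 7.0043
F = (S − I)·e^(rT) = (183.56 − 7.0043) · e^(0.0577·18/12)
= 176.5557 · e^0.086550 = 176.5557 × 1.090406 = £192.52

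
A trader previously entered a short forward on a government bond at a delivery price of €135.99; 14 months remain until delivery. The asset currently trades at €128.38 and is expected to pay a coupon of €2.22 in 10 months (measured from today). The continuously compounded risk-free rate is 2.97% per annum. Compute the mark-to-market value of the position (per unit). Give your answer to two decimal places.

PV(remaining coupons) I = 2.22·e^(−0.0297·10/12) = 2.1657
Current forward F = (S − I)·e^(rT) = (128.38 − 2.1657)·e^(0.0297·14/12) = 126.2143 × 1.035257 = 130.6642
Value (long) = (F − K)·e^(−rT) = (130.6642 − 135.99) × 0.965943 = -5.1444
Short position value = −(long value) = €5.14

€5.14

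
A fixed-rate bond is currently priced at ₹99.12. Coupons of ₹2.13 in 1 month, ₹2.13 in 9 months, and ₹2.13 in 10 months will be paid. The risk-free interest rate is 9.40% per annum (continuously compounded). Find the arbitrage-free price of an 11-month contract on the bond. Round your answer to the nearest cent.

PV(coupons) I = 2.13·e^(−0.0940·1/12) + 2.13·e^(−0.0940·9/12) + 2.13·e^(−0.0940·10/12)
I = 2.1134 + 1.9850 + 1.9695 = 6.0679
F = (S − I)·e^(rT) = (99.12 − 6.0679) · e^(0.0940·11/12)
= 93.0521 · e^0.086167 = 93.0521 × 1.089988 = ₹101.43

₹101.43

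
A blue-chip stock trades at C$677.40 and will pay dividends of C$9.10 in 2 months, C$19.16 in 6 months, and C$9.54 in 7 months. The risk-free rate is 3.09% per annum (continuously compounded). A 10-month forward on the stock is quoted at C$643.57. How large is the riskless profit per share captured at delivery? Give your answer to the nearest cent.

PV(dividends) I = 9.10·e^(−0.0309·2/12) + 19.16·e^(−0.0309·6/12) + 9.54·e^(−0.0309·7/12) = 37.2891
Fair forward F* = (S − I)·e^(rT) = (677.40 − 37.2891)·e^0.025750 = 640.1109 × 1.026084 = 656.8076
Market C$643.57 < fair 656.8076: forward underpriced → reverse cash-and-carry (short the stock, invest proceeds at r, pay the dividends, go long the forward).
Profit at T = |F_mkt − F*| = |643.57 − 656.8076| = C$13.24 per share

C$13.24 per share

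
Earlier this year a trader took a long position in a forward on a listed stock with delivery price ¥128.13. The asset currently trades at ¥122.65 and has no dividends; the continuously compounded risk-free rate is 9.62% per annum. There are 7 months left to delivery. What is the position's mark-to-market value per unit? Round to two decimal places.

¥1.51

Current fair forward for the remaining 7 months: F = S·e^(r·T), r = 0.0962
F = 122.65 · e^(0.0962 × 7/12) = 122.65 × 1.057721 = 129.7295
Value of long forward = (F − K)·e^(−rT) = (129.7295 − 128.13) · e^(−0.0962·7/12)
= 1.5995 × 0.945429 = 1.51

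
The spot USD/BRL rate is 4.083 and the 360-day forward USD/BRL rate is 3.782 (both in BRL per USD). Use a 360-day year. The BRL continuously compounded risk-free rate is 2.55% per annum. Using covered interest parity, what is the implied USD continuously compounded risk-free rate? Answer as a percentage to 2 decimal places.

F = S·e^((r_BRL − r_USD)T) ⇒ r_USD = r_BRL − ln(F/S)/T
ln(3.782/4.083) = -0.076579; /(360/360) = -0.076579
r_USD = 0.0255 + 0.076579 = 0.102079
r_USD = 10.21%

10.21%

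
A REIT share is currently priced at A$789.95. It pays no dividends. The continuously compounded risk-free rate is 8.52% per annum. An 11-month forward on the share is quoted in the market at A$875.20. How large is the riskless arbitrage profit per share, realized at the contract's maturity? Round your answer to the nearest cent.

A$21.08 per share

Fair forward: F* = S·e^(carry·T), with carry = r = 0.0852
F* = 789.95 · e^(0.0852 × 11/12) = 789.95 · e^0.078100 = 789.95 × 1.081231 = A$854.1184
Market A$875.20 > fair A$854.1184: forward overpriced → cash-and-carry (buy spot, short the forward).
At maturity, profit = |F_mkt − F*| = |875.20 − 854.1184| = A$21.08 per share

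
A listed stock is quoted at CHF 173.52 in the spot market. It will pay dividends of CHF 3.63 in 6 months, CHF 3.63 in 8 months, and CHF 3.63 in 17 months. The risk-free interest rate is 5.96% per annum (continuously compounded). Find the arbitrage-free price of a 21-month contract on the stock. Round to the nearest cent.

CHF 181.11

PV(dividends) I = 3.63·e^(−0.0596·6/12) + 3.63·e^(−0.0596·8/12) + 3.63·e^(−0.0596·17/12)
I = 3.5234 + 3.4886 + 3.3361 = 10.3481
F = (S − I)·e^(rT) = (173.52 − 10.3481) · e^(0.0596·21/12)
= 163.1719 · e^0.104300 = 163.1719 × 1.109933 = CHF 181.11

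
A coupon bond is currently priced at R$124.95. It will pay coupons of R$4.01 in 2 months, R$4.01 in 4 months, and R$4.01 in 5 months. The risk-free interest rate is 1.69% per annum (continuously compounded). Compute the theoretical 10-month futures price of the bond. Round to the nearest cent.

R$114.58

PV(coupons) I = 4.01·e^(−0.0169·2/12) + 4.01·e^(−0.0169·4/12) + 4.01·e^(−0.0169·5/12)
I = 3.9987 + 3.9875 + 3.9819 = 11.9681
F = (S − I)·e^(rT) = (124.95 − 11.9681) · e^(0.0169·10/12)
= 112.9819 · e^0.014083 = 112.9819 × 1.014183 = R$114.58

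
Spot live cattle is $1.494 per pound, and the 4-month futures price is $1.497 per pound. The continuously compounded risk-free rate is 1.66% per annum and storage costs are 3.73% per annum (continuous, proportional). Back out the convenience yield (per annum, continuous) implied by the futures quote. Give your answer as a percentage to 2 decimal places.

4.79%

F = S·e^((r+u−y)T) ⇒ (r+u−y) = ln(F/S)/T
ln(1.497/1.494) = 0.002006; /T ⇒ 0.006018
y = r + u − ln(F/S)/T = 0.0166 + 0.0373 − 0.006018 = 0.047882
y = 4.79%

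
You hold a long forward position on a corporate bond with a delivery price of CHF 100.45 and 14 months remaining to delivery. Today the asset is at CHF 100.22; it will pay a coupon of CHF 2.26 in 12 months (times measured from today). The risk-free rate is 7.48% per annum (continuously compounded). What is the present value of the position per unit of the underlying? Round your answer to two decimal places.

PV(remaining coupons) I = 2.26·e^(−0.0748·12/12) = 2.0971
Current forward F = (S − I)·e^(rT) = (100.22 − 2.0971)·e^(0.0748·14/12) = 98.1229 × 1.091188 = 107.0705
Value (long) = (F − K)·e^(−rT) = (107.0705 − 100.45) × 0.916433 = 6.0672
Value = CHF 6.07

CHF 6.07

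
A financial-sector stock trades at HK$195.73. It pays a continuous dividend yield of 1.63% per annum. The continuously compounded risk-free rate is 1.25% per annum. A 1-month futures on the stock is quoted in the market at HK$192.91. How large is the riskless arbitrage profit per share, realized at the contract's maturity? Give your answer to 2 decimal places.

Fair futures: F* = S·e^(carry·T), with carry = (r − q) = 0.0125 − 0.0163 = -0.0038
F* = 195.73 · e^(-0.0038 × 1/12) = 195.73 · e^-0.000317 = 195.73 × 0.999683 = HK$195.6680
Market HK$192.91 < fair HK$195.6680: forward underpriced → reverse cash-and-carry (short spot, go long the forward).
At maturity, profit = |F_mkt − F*| = |192.91 − 195.6680| = HK$2.76 per share

HK$2.76 per share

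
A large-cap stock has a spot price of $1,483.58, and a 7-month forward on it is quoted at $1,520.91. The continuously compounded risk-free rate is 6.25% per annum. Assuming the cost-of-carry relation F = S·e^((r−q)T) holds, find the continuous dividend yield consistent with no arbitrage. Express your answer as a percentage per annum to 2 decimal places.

1.99%

From F = S·e^((r−q)T): (r − q) = ln(F/S)/T
ln(1520.91/1483.58) = ln(1.025162) = 0.024851
(r − q) = 0.024851 / (7/12) = 0.042602
q = r − ln(F/S)/T = 0.0625 − 0.042602 = 0.019898
q = 1.99%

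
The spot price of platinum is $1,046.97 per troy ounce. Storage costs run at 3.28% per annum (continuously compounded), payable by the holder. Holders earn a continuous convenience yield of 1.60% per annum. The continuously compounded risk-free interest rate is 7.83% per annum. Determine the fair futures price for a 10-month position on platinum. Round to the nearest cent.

Net carry = r + u − y = 0.0783 + 0.0328 − 0.0160 = 0.0951
F = S·e^((r+u−y)T) = 1046.97 · e^(0.0951 × 10/12) = 1046.97 · e^0.07925000
= 1046.97 × 1.08247491 = $1,133.32 per troy ounce

$1,133.32 per troy ounce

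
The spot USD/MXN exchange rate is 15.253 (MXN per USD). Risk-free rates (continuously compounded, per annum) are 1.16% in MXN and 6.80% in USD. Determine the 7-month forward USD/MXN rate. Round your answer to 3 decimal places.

14.759

F = S·e^((r_MXN − r_USD)T) = 15.253 · e^((0.0116 − 0.0680) × 7/12)
= 15.253 · e^-0.032900 = 15.253 × 0.967635
F = 14.759 MXN per USD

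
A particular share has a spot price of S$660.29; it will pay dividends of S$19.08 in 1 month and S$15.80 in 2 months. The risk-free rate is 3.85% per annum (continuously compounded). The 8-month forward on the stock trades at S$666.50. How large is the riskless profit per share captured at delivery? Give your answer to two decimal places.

S$24.66 per share

PV(dividends) I = 19.08·e^(−0.0385·1/12) + 15.80·e^(−0.0385·2/12) = 34.7178
Fair forward F* = (S − I)·e^(rT) = (660.29 − 34.7178)·e^0.025667 = 625.5722 × 1.025999 = 641.8365
Market S$666.50 > fair 641.8365: forward overpriced → cash-and-carry (borrow at r, buy the stock and collect the dividends, short the forward).
Profit at T = |F_mkt − F*| = |666.50 − 641.8365| = S$24.66 per share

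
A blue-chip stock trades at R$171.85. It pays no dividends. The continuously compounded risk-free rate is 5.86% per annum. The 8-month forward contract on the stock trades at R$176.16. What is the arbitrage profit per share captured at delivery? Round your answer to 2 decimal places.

R$2.54 per share

Fair forward: F* = S·e^(carry·T), with carry = r = 0.0586
F* = 171.85 · e^(0.0586 × 8/12) = 171.85 · e^0.039067 = 171.85 × 1.039840 = R$178.6965
Market R$176.16 < fair R$178.6965: forward underpriced → reverse cash-and-carry (short spot, go long the forward).
At maturity, profit = |F_mkt − F*| = |176.16 − 178.6965| = R$2.54 per share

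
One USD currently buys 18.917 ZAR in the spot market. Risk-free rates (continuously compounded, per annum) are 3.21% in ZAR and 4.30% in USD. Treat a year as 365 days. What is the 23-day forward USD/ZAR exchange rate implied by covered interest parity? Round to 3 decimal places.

18.904

F = S·e^((r_ZAR − r_USD)T) = 18.917 · e^((0.0321 − 0.0430) × 23/365)
= 18.917 · e^-0.000687 = 18.917 × 0.999313
F = 18.904 ZAR per USD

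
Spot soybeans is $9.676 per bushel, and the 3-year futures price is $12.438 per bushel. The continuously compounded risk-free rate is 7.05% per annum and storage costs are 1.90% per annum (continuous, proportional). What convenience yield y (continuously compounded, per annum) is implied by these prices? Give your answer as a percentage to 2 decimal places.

0.58%

F = S·e^((r+u−y)T) ⇒ (r+u−y) = ln(F/S)/T
ln(12.438/9.676) = 0.251108; /T ⇒ 0.083703
y = r + u − ln(F/S)/T = 0.0705 + 0.0190 − 0.083703 = 0.005797
y = 0.58%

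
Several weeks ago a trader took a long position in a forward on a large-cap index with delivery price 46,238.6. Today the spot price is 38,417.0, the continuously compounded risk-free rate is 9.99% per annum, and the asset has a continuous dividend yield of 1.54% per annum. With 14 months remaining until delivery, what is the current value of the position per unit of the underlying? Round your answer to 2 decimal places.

-3418.75

Current fair forward for the remaining 14 months: F = S·e^((r − q)·T), (r − q) = 0.0999 − 0.0154 = 0.0845
F = 38417.0 · e^(0.0845 × 14/12) = 38417.0 × 1.10360637 = 42397.2459
Value of long forward = (F − K)·e^(−rT) = (42397.2459 − 46238.6) · e^(−0.0999·14/12)
= -3841.3541 × 0.88998560 = -3418.75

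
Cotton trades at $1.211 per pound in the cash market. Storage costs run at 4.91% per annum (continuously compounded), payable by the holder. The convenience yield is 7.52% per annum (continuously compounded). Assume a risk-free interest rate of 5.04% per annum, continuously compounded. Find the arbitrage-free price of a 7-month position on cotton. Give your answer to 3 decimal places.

$1.228 per pound

Net carry = r + u − y = 0.0504 + 0.0491 − 0.0752 = 0.0243
F = S·e^((r+u−y)T) = 1.211 · e^(0.0243 × 7/12) = 1.211 · e^0.014175
= 1.211 × 1.014276 = $1.228 per pound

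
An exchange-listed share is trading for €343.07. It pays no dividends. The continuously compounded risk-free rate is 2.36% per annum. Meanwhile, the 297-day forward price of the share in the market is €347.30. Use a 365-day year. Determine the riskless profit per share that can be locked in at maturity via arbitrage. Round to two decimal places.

€2.42 per share

Fair forward: F* = S·e^(carry·T), with carry = r = 0.0236
F* = 343.07 · e^(0.0236 × 297/365) = 343.07 · e^0.019203 = 343.07 × 1.019389 = €349.7218
Market €347.30 < fair €349.7218: forward underpriced → reverse cash-and-carry (short spot, go long the forward).
At maturity, profit = |F_mkt − F*| = |347.30 − 349.7218| = €2.42 per share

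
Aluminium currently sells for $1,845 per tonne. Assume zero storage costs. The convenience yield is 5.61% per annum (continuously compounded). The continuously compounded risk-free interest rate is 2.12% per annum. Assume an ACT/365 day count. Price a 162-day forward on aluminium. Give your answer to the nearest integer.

Net carry = r + u − y = 0.0212 + 0.0000 − 0.0561 = -0.0349
F = S·e^((r+u−y)T) = 1845 · e^(-0.0349 × 162/365) = 1845 · e^-0.015490
= 1845 × 0.984629 = $1,817 per tonne

$1,817 per tonne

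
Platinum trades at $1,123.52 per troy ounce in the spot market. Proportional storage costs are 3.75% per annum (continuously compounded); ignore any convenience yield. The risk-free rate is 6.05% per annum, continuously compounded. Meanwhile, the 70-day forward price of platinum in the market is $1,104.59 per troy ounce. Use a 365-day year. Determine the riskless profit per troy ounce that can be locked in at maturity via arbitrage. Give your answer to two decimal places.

Fair forward: F* = S·e^(carry·T), with carry = (r + u) = 0.0605 + 0.0375 = 0.0980
F* = 1123.52 · e^(0.0980 × 70/365) = 1123.52 · e^0.01879452 = 1123.52 × 1.01897225 = $1144.8357
Market $1104.59 < fair $1144.8357: forward underpriced → reverse cash-and-carry (short spot, go long the forward).
At maturity, profit = |F_mkt − F*| = |1104.59 − 1144.8357| = $40.25 per troy ounce

$40.25 per troy ounce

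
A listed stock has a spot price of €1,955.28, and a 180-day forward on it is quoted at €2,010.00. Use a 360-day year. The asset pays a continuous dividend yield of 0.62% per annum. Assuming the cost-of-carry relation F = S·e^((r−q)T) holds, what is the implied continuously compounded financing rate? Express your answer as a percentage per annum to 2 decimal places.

From F = S·e^((r−q)T): (r − q) = ln(F/S)/T
ln(2010.00/1955.28) = ln(1.027986) = 0.027602
(r − q) = 0.027602 / (180/360) = 0.055204
r = ln(F/S)/T + q = 0.055204 + 0.0062 = 0.061404
r = 6.14%

6.14%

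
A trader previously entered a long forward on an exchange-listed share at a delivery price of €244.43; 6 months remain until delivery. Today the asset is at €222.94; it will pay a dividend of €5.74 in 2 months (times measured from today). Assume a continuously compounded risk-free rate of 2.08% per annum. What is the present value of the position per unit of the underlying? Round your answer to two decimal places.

PV(remaining dividends) I = 5.74·e^(−0.0208·2/12) = 5.7201
Current forward F = (S − I)·e^(rT) = (222.94 − 5.7201)·e^(0.0208·6/12) = 217.2199 × 1.010454 = 219.4907
Value (long) = (F − K)·e^(−rT) = (219.4907 − 244.43) × 0.989654 = -24.6813
Value = -€24.68

-€24.68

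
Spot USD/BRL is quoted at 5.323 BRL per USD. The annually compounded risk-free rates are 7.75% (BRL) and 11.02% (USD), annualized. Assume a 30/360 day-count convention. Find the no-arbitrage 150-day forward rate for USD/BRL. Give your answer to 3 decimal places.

5.257

By covered interest parity, F = S · (1+r_BRL)^T / (1+r_USD)^T
= 5.323 × 1.031590 / 1.044521 = 5.323 × 0.987620
F = 5.257 BRL per USD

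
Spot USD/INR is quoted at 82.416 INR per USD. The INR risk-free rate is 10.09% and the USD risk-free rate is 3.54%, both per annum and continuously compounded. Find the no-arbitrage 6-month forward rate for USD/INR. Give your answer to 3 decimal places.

85.160

F = S·e^((r_INR − r_USD)T) = 82.416 · e^((0.1009 − 0.0354) × 6/12)
= 82.416 · e^0.032750 = 82.416 × 1.033292
F = 85.160 INR per USD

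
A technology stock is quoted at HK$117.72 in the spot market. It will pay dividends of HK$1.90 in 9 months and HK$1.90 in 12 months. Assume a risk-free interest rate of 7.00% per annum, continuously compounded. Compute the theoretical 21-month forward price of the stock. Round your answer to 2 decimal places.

HK$129.02

PV(dividends) I = 1.90·e^(−0.0700·9/12) + 1.90·e^(−0.0700·12/12)
I = 1.8028 + 1.7715 = 3.5743
F = (S − I)·e^(rT) = (117.72 − 3.5743) · e^(0.0700·21/12)
= 114.1457 · e^0.122500 = 114.1457 × 1.130319 = HK$129.02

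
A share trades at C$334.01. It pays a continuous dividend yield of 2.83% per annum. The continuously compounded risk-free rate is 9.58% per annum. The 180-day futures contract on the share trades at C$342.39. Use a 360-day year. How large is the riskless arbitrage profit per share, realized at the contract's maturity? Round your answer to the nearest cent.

C$3.09 per share

Fair futures: F* = S·e^(carry·T), with carry = (r − q) = 0.0958 − 0.0283 = 0.0675
F* = 334.01 · e^(0.0675 × 180/360) = 334.01 · e^0.033750 = 334.01 × 1.034326 = C$345.4752
Market C$342.39 < fair C$345.4752: forward underpriced → reverse cash-and-carry (short spot, go long the forward).
At maturity, profit = |F_mkt − F*| = |342.39 − 345.4752| = C$3.09 per share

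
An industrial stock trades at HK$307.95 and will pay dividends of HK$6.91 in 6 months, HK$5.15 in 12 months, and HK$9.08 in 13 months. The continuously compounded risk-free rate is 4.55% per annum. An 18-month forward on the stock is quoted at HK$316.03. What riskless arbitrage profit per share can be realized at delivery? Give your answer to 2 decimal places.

HK$8.08 per share

PV(dividends) I = 6.91·e^(−0.0455·6/12) + 5.15·e^(−0.0455·12/12) + 9.08·e^(−0.0455·13/12) = 20.3188
Fair forward F* = (S − I)·e^(rT) = (307.95 − 20.3188)·e^0.068250 = 287.6312 × 1.070633 = 307.9475
Market HK$316.03 > fair 307.9475: forward overpriced → cash-and-carry (borrow at r, buy the stock and collect the dividends, short the forward).
Profit at T = |F_mkt − F*| = |316.03 − 307.9475| = HK$8.08 per share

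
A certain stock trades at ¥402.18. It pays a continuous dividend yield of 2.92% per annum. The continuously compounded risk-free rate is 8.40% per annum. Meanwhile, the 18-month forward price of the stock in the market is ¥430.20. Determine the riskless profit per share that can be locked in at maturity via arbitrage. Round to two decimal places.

Fair forward: F* = S·e^(carry·T), with carry = (r − q) = 0.0840 − 0.0292 = 0.0548
F* = 402.18 · e^(0.0548 × 18/12) = 402.18 · e^0.082200 = 402.18 × 1.085673 = ¥436.6360
Market ¥430.20 < fair ¥436.6360: forward underpriced → reverse cash-and-carry (short spot, go long the forward).
At maturity, profit = |F_mkt − F*| = |430.20 − 436.6360| = ¥6.44 per share

¥6.44 per share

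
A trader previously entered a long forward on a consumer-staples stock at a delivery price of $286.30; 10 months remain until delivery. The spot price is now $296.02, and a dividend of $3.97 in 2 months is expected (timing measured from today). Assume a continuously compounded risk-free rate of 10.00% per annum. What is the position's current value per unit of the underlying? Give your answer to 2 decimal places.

$28.71

PV(remaining dividends) I = 3.97·e^(−0.1000·2/12) = 3.9044
Current forward F = (S − I)·e^(rT) = (296.02 − 3.9044)·e^(0.1000·10/12) = 292.1156 × 1.086904 = 317.5016
Value (long) = (F − K)·e^(−rT) = (317.5016 − 286.30) × 0.920044 = 28.7068
Value = $28.71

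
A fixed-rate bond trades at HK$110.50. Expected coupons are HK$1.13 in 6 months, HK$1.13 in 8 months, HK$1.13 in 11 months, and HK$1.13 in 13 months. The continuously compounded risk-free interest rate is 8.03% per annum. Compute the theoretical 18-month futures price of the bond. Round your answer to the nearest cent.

HK$119.86

PV(coupons) I = 1.13·e^(−0.0803·6/12) + 1.13·e^(−0.0803·8/12) + 1.13·e^(−0.0803·11/12) + 1.13·e^(−0.0803·13/12)
I = 1.0855 + 1.0711 + 1.0498 + 1.0359 = 4.2423
F = (S − I)·e^(rT) = (110.50 − 4.2423) · e^(0.0803·18/12)
= 106.2577 · e^0.120450 = 106.2577 × 1.128004 = HK$119.86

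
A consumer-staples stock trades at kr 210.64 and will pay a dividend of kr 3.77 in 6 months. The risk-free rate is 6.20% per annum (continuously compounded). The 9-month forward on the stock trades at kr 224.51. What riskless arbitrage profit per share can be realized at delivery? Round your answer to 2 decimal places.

PV(dividends) I = 3.77·e^(−0.0620·6/12) = 3.6549
Fair forward F* = (S − I)·e^(rT) = (210.64 − 3.6549)·e^0.046500 = 206.9851 × 1.047598 = 216.8372
Market kr 224.51 > fair 216.8372: forward overpriced → cash-and-carry (borrow at r, buy the stock and collect the dividends, short the forward).
Profit at T = |F_mkt − F*| = |224.51 − 216.8372| = kr 7.67 per share

kr 7.67 per share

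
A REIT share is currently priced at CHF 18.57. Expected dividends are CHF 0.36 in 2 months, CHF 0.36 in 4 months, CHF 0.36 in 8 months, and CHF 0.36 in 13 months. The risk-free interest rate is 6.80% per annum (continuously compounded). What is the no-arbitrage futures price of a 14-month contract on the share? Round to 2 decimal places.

PV(dividends) I = 0.36·e^(−0.0680·2/12) + 0.36·e^(−0.0680·4/12) + 0.36·e^(−0.0680·8/12) + 0.36·e^(−0.0680·13/12)
I = 0.3559 + 0.3519 + 0.3440 + 0.3344 = 1.3862
F = (S − I)·e^(rT) = (18.57 − 1.3862) · e^(0.0680·14/12)
= 17.1838 · e^0.079333 = 17.1838 × 1.082565 = CHF 18.60

CHF 18.60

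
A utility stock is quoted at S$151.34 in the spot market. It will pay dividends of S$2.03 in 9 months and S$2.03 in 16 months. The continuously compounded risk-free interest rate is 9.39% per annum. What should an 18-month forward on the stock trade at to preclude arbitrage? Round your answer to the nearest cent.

S$169.99

PV(dividends) I = 2.03·e^(−0.0939·9/12) + 2.03·e^(−0.0939·16/12)
I = 1.8920 + 1.7911 = 3.6831
F = (S − I)·e^(rT) = (151.34 − 3.6831) · e^(0.0939·18/12)
= 147.6569 · e^0.140850 = 147.6569 × 1.151252 = S$169.99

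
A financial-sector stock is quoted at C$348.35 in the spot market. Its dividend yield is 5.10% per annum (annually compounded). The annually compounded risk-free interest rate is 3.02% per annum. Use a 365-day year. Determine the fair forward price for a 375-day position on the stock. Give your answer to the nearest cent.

C$341.27

F = S · (1+r)^T / (1+q)^T
= 348.35 × 1.031040 / 1.052433 = 348.35 × 0.979673
F = C$341.27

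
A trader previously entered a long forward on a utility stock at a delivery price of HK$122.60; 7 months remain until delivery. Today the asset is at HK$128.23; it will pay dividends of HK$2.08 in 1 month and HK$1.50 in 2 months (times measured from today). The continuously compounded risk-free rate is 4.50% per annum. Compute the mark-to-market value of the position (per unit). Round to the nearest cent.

HK$5.25

PV(remaining dividends) I = 2.08·e^(−0.0450·1/12) + 1.50·e^(−0.0450·2/12) = 3.5610
Current forward F = (S − I)·e^(rT) = (128.23 − 3.5610)·e^(0.0450·7/12) = 124.6690 × 1.026598 = 127.9849
Value (long) = (F − K)·e^(−rT) = (127.9849 − 122.60) × 0.974092 = 5.2454
Value = HK$5.25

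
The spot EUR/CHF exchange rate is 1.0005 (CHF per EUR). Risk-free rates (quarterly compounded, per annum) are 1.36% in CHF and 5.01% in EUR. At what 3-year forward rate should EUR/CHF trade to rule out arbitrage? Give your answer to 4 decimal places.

0.8975

By covered interest parity, F = S · (1+r_CHF/4)^(4T) / (1+r_EUR/4)^(4T)
= 1.0005 × 1.041572 / 1.161098 = 1.0005 × 0.897058
F = 0.8975 CHF per EUR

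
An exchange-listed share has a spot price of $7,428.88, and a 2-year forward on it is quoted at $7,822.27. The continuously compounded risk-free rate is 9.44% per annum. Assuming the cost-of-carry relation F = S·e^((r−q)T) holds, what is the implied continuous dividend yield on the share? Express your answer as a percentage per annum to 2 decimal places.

From F = S·e^((r−q)T): (r − q) = ln(F/S)/T
ln(7822.27/7428.88) = ln(1.052954) = 0.051600
(r − q) = 0.051600 / (2) = 0.025800
q = r − ln(F/S)/T = 0.0944 − 0.025800 = 0.068600
q = 6.86%

6.86%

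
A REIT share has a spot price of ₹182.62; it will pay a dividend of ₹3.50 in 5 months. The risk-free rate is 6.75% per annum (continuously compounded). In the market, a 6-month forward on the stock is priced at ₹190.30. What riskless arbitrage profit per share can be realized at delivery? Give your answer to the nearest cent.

₹4.93 per share

PV(dividends) I = 3.50·e^(−0.0675·5/12) = 3.4029
Fair forward F* = (S − I)·e^(rT) = (182.62 − 3.4029)·e^0.033750 = 179.2171 × 1.034326 = 185.3689
Market ₹190.30 > fair 185.3689: forward overpriced → cash-and-carry (borrow at r, buy the stock and collect the dividends, short the forward).
Profit at T = |F_mkt − F*| = |190.30 − 185.3689| = ₹4.93 per share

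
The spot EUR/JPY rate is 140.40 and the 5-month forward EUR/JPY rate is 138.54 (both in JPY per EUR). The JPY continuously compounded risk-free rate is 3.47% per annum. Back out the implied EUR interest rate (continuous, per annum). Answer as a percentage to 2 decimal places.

6.67%

F = S·e^((r_JPY − r_EUR)T) ⇒ r_EUR = r_JPY − ln(F/S)/T
ln(138.54/140.40) = -0.013336; /(5/12) = -0.032006
r_EUR = 0.0347 + 0.032006 = 0.066706
r_EUR = 6.67%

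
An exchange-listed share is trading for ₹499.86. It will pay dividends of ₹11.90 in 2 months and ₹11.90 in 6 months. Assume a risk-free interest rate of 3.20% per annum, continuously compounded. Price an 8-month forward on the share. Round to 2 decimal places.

₹486.58

PV(dividends) I = 11.90·e^(−0.0320·2/12) + 11.90·e^(−0.0320·6/12)
I = 11.8367 + 11.7111 = 23.5478
F = (S − I)·e^(rT) = (499.86 − 23.5478) · e^(0.0320·8/12)
= 476.3122 · e^0.021333 = 476.3122 × 1.021562 = ₹486.58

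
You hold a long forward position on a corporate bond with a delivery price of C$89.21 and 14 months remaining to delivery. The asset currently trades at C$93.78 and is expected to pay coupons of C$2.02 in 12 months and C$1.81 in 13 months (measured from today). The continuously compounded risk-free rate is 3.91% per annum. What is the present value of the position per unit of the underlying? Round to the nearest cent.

C$4.87

PV(remaining coupons) I = 2.02·e^(−0.0391·12/12) + 1.81·e^(−0.0391·13/12) = 3.6775
Current forward F = (S − I)·e^(rT) = (93.78 − 3.6775)·e^(0.0391·14/12) = 90.1025 × 1.046673 = 94.3079
Value (long) = (F − K)·e^(−rT) = (94.3079 − 89.21) × 0.955408 = 4.8706
Value = C$4.87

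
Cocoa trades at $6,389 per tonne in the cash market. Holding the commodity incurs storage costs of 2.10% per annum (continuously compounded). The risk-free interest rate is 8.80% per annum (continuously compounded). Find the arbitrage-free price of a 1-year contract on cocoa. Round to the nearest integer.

Net carry = r + u − y = 0.0880 + 0.0210 − 0.0000 = 0.1090
F = S·e^((r+u−y)T) = 6389 · e^(0.1090 × 1) = 6389 · e^0.109000
= 6389 × 1.115162 = $7,125 per tonne

$7,125 per tonne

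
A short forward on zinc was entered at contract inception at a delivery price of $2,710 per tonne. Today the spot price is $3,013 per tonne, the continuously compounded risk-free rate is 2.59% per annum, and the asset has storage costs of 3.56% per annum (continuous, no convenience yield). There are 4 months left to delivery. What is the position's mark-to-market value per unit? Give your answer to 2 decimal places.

-$362.26 per tonne

Current fair forward for the remaining 4 months: F = S·e^((r + u)·T), (r + u) = 0.0259 + 0.0356 = 0.0615
F = 3013 · e^(0.0615 × 4/12) = 3013 × 1.02071157 = 3075.4040
Value of long forward = (F − K)·e^(−rT) = (3075.4040 − 2710) · e^(−0.0259·4/12)
= 365.4040 × 0.99140383 = 362.26
Short position value = −(long value) = -$362.26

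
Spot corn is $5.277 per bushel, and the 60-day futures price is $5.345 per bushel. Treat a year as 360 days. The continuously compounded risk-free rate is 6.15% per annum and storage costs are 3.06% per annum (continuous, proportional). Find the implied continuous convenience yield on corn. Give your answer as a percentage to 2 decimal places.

F = S·e^((r+u−y)T) ⇒ (r+u−y) = ln(F/S)/T
ln(5.345/5.277) = 0.012804; /T ⇒ 0.076824
y = r + u − ln(F/S)/T = 0.0615 + 0.0306 − 0.076824 = 0.015276
y = 1.53%

1.53%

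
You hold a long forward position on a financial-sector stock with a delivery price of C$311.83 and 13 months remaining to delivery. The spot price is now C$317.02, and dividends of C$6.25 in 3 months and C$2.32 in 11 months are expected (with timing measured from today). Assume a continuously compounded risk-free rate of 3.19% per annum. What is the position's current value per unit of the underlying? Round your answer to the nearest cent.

C$7.33

PV(remaining dividends) I = 6.25·e^(−0.0319·3/12) + 2.32·e^(−0.0319·11/12) = 8.4535
Current forward F = (S − I)·e^(rT) = (317.02 − 8.4535)·e^(0.0319·13/12) = 308.5665 × 1.035162 = 319.4163
Value (long) = (F − K)·e^(−rT) = (319.4163 − 311.83) × 0.966032 = 7.3286
Value = C$7.33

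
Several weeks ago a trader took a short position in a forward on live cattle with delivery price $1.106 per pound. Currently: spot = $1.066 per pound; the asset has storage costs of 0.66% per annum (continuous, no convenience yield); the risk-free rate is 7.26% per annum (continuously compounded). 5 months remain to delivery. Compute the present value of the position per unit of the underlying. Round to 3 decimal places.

Current fair forward for the remaining 5 months: F = S·e^((r + u)·T), (r + u) = 0.0726 + 0.0066 = 0.0792
F = 1.066 · e^(0.0792 × 5/12) = 1.066 × 1.033551 = 1.1018
Value of long forward = (F − K)·e^(−rT) = (1.1018 − 1.106) · e^(−0.0726·5/12)
= -0.0042 × 0.970203 = -0.004
Short position value = −(long value) = $0.004

$0.004 per pound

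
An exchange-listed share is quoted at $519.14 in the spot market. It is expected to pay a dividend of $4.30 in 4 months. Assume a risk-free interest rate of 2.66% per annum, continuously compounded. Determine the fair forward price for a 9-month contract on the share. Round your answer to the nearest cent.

PV(dividends) I = 4.30·e^(−0.0266·4/12)
I = 4.2620
F = (S − I)·e^(rT) = (519.14 − 4.2620) · e^(0.0266·9/12)
= 514.8780 · e^0.019950 = 514.8780 × 1.020150 = $525.25

$525.25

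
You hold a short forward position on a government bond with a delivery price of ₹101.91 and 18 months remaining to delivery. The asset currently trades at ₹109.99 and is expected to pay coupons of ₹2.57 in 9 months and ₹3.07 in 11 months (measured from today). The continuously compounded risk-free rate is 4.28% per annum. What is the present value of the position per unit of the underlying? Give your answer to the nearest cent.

-₹8.98

PV(remaining coupons) I = 2.57·e^(−0.0428·9/12) + 3.07·e^(−0.0428·11/12) = 5.4407
Current forward F = (S − I)·e^(rT) = (109.99 − 5.4407)·e^(0.0428·18/12) = 104.5493 × 1.066306 = 111.4815
Value (long) = (F − K)·e^(−rT) = (111.4815 − 101.91) × 0.937817 = 8.9763
Short position value = −(long value) = -₹8.98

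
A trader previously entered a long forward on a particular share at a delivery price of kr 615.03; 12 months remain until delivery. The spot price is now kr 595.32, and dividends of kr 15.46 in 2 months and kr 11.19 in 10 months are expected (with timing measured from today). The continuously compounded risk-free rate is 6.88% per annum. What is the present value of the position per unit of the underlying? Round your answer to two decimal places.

PV(remaining dividends) I = 15.46·e^(−0.0688·2/12) + 11.19·e^(−0.0688·10/12) = 25.8502
Current forward F = (S − I)·e^(rT) = (595.32 − 25.8502)·e^(0.0688·12/12) = 569.4698 × 1.071222 = 610.0286
Value (long) = (F − K)·e^(−rT) = (610.0286 − 615.03) × 0.933513 = -4.6689
Value = -kr 4.67

-kr 4.67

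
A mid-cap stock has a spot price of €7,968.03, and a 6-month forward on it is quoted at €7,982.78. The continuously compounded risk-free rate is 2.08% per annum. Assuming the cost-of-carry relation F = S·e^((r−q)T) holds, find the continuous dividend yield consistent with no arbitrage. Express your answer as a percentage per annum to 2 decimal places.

From F = S·e^((r−q)T): (r − q) = ln(F/S)/T
ln(7982.78/7968.03) = ln(1.001851) = 0.001849
(r − q) = 0.001849 / (6/12) = 0.003698
q = r − ln(F/S)/T = 0.0208 − 0.003698 = 0.017102
q = 1.71%

1.71%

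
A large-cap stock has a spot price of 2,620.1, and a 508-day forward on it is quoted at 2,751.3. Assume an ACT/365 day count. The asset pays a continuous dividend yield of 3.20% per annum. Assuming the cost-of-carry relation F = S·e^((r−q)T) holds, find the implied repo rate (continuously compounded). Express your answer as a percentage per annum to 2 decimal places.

From F = S·e^((r−q)T): (r − q) = ln(F/S)/T
ln(2751.3/2620.1) = ln(1.050074) = 0.048861
(r − q) = 0.048861 / (508/365) = 0.035107
r = ln(F/S)/T + q = 0.035107 + 0.0320 = 0.067107
r = 6.71%

6.71%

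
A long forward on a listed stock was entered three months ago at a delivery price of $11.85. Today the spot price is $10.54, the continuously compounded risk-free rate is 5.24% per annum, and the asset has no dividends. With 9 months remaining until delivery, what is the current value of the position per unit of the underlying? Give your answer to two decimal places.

-$0.85

Current fair forward for the remaining 9 months: F = S·e^(r·T), r = 0.0524
F = 10.54 · e^(0.0524 × 9/12) = 10.54 × 1.040082 = 10.9625
Value of long forward = (F − K)·e^(−rT) = (10.9625 − 11.85) · e^(−0.0524·9/12)
= -0.8875 × 0.961462 = -0.85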